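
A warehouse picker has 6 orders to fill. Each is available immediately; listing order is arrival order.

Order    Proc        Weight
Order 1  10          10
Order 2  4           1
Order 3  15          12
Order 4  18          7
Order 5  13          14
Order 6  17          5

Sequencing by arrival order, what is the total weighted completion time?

FIFO (arrival order): Order 1 Order 2 Order 3 Order 4 Order 5 Order 6.
Order 1: finishes 10, weight 10, w·C = 100
Order 2: finishes 14, weight 1, w·C = 14
Order 3: finishes 29, weight 12, w·C = 348
Order 4: finishes 47, weight 7, w·C = 329
Order 5: finishes 60, weight 14, w·C = 840
Order 6: finishes 77, weight 5, w·C = 385
Sum = 100+14+348+329+840+385 = 2016.

2016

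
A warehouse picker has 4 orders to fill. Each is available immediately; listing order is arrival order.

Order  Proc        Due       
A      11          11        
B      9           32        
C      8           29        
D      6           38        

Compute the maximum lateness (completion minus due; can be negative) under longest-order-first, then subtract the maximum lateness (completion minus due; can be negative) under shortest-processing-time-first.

LPT (decreasing processing time): A B C D.
A: 0→11, due 11, lateness 0
B: 11→20, due 32, lateness -12
C: 20→28, due 29, lateness -1
D: 28→34, due 38, lateness -4
Maximum = 0.
SPT (increasing processing time): D C B A.
D: 0→6, due 38, lateness -32
C: 6→14, due 29, lateness -15
B: 14→23, due 32, lateness -9
A: 23→34, due 11, lateness 23
Maximum = 23.
Difference = 0 − 23 = -23.

-23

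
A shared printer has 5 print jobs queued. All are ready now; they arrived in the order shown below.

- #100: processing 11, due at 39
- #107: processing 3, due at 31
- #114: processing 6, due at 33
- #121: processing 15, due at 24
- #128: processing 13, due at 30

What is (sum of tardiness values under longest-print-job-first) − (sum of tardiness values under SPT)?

LPT (decreasing processing time): #121 #128 #100 #114 #107.
#121: 0→15, due 24, tardiness 0
#128: 15→28, due 30, tardiness 0
#100: 28→39, due 39, tardiness 0
#114: 39→45, due 33, tardiness 12
#107: 45→48, due 31, tardiness 17
Sum = 0+0+0+12+17 = 29.
SPT (increasing processing time): #107 #114 #100 #128 #121.
#107: 0→3, due 31, tardiness 0
#114: 3→9, due 33, tardiness 0
#100: 9→20, due 39, tardiness 0
#128: 20→33, due 30, tardiness 3
#121: 33→48, due 24, tardiness 24
Sum = 0+0+0+3+24 = 27.
Difference = 29 − 27 = 2.

2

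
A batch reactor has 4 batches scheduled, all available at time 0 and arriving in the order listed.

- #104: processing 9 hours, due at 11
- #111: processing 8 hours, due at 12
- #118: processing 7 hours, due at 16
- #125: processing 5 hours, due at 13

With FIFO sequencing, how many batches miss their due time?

FIFO (arrival order): #104 #111 #118 #125.
#104: 0→9, due 11, tardiness 0
#111: 9→17, due 12, tardiness 5
#118: 17→24, due 16, tardiness 8
#125: 24→29, due 13, tardiness 16
Late batches: 3.

3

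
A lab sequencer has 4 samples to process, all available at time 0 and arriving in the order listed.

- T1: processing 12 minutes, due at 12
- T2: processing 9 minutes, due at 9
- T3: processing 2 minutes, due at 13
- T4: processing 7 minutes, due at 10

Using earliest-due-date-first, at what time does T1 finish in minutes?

EDD (increasing due date): T2 T4 T1 T3.
T2: 0→9
T4: 9→16
T1: 16→28

28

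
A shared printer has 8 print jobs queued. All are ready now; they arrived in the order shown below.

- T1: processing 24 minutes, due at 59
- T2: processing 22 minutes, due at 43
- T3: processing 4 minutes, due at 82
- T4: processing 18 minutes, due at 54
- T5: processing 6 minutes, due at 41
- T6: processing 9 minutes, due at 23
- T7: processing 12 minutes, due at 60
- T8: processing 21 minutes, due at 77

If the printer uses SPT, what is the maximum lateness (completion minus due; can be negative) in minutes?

SPT (increasing processing time): T3 T5 T6 T7 T4 T8 T2 T1.
T3: 0→4, due 82, lateness -78
T5: 4→10, due 41, lateness -31
T6: 10→19, due 23, lateness -4
T7: 19→31, due 60, lateness -29
T4: 31→49, due 54, lateness -5
T8: 49→70, due 77, lateness -7
T2: 70→92, due 43, lateness 49
T1: 92→116, due 59, lateness 57
Maximum = 57.

57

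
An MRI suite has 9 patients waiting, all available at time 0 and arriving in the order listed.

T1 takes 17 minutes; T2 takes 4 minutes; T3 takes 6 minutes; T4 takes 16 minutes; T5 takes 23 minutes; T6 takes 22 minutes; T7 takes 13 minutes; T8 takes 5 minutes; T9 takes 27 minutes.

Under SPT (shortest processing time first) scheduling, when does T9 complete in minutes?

133

SPT (increasing processing time): T2 T8 T3 T7 T4 T1 T6 T5 T9.
T2: 0→4
T8: 4→9
T3: 9→15
T7: 15→28
T4: 28→44
T1: 44→61
T6: 61→83
T5: 83→106
T9: 106→133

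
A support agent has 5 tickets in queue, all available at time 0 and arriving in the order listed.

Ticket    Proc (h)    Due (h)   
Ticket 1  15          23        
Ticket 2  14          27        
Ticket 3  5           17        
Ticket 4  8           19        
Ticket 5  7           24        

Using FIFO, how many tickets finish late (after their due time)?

FIFO (arrival order): Ticket 1 Ticket 2 Ticket 3 Ticket 4 Ticket 5.
Ticket 1: 0→15, due 23, tardiness 0
Ticket 2: 15→29, due 27, tardiness 2
Ticket 3: 29→34, due 17, tardiness 17
Ticket 4: 34→42, due 19, tardiness 23
Ticket 5: 42→49, due 24, tardiness 25
Late tickets: 4.

4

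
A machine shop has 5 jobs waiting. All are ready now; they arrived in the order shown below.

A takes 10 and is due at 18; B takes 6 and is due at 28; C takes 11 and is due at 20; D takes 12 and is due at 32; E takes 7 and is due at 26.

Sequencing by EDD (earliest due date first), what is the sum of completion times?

139

EDD (increasing due date): A C E B D.
A: 0→10
C: 10→21
E: 21→28
B: 28→34
D: 34→46
Sum = 10+21+28+34+46 = 139.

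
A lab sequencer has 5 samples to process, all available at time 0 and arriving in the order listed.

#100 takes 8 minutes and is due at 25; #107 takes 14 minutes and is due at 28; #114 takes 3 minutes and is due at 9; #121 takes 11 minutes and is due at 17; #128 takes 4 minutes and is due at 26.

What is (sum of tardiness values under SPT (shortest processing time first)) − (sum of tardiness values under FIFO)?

SPT (increasing processing time): #114 #128 #100 #121 #107.
#114: 0→3, due 9, tardiness 0
#128: 3→7, due 26, tardiness 0
#100: 7→15, due 25, tardiness 0
#121: 15→26, due 17, tardiness 9
#107: 26→40, due 28, tardiness 12
Sum = 0+0+0+9+12 = 21.
FIFO (arrival order): #100 #107 #114 #121 #128.
#100: 0→8, due 25, tardiness 0
#107: 8→22, due 28, tardiness 0
#114: 22→25, due 9, tardiness 16
#121: 25→36, due 17, tardiness 19
#128: 36→40, due 26, tardiness 14
Sum = 0+0+16+19+14 = 49.
Difference = 21 − 49 = -28.

-28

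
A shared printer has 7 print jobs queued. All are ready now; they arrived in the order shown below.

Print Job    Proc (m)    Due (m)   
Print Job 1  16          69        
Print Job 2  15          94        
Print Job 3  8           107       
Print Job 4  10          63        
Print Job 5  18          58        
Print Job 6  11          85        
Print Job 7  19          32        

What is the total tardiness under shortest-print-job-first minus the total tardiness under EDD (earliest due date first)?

SPT (increasing processing time): Print Job 3 Print Job 4 Print Job 6 Print Job 2 Print Job 1 Print Job 5 Print Job 7.
Print Job 3: 0→8, due 107, tardiness 0
Print Job 4: 8→18, due 63, tardiness 0
Print Job 6: 18→29, due 85, tardiness 0
Print Job 2: 29→44, due 94, tardiness 0
Print Job 1: 44→60, due 69, tardiness 0
Print Job 5: 60→78, due 58, tardiness 20
Print Job 7: 78→97, due 32, tardiness 65
Sum = 0+0+0+0+0+20+65 = 85.
EDD (increasing due date): Print Job 7 Print Job 5 Print Job 4 Print Job 1 Print Job 6 Print Job 2 Print Job 3.
Print Job 7: 0→19, due 32, tardiness 0
Print Job 5: 19→37, due 58, tardiness 0
Print Job 4: 37→47, due 63, tardiness 0
Print Job 1: 47→63, due 69, tardiness 0
Print Job 6: 63→74, due 85, tardiness 0
Print Job 2: 74→89, due 94, tardiness 0
Print Job 3: 89→97, due 107, tardiness 0
Sum = 0+0+0+0+0+0+0 = 0.
Difference = 85 − 0 = 85.

85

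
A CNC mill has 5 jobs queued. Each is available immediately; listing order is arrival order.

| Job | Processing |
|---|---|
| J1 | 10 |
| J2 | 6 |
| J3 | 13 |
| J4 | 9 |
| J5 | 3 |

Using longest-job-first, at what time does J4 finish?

LPT (decreasing processing time): J3 J1 J4 J2 J5.
J3: 0→13
J1: 13→23
J4: 23→32

32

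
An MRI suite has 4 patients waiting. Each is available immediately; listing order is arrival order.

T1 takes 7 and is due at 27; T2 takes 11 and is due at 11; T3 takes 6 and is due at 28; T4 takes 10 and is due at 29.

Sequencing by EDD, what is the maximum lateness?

EDD (increasing due date): T2 T1 T3 T4.
T2: 0→11, due 11, lateness 0
T1: 11→18, due 27, lateness -9
T3: 18→24, due 28, lateness -4
T4: 24→34, due 29, lateness 5
Maximum = 5.

5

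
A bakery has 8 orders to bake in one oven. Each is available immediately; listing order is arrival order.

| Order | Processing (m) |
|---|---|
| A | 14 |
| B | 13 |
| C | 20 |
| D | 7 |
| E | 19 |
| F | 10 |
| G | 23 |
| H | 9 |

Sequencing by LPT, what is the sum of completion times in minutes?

LPT (decreasing processing time): G C E A B F H D.
G: 0→23
C: 23→43
E: 43→62
A: 62→76
B: 76→89
F: 89→99
H: 99→108
D: 108→115
Sum = 23+43+62+76+89+99+108+115 = 615.

615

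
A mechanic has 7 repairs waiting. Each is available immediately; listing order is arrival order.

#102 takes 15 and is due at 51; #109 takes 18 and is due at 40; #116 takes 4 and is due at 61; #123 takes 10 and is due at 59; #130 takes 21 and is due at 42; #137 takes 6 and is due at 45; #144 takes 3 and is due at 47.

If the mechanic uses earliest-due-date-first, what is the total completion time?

363

EDD (increasing due date): #109 #130 #137 #144 #102 #123 #116.
#109: 0→18
#130: 18→39
#137: 39→45
#144: 45→48
#102: 48→63
#123: 63→73
#116: 73→77
Sum = 18+39+45+48+63+73+77 = 363.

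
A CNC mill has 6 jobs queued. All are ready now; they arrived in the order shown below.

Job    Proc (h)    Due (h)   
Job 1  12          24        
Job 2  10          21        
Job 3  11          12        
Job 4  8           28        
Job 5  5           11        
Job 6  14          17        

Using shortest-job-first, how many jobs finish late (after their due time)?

4

SPT (increasing processing time): Job 5 Job 4 Job 2 Job 3 Job 1 Job 6.
Job 5: 0→5, due 11, tardiness 0
Job 4: 5→13, due 28, tardiness 0
Job 2: 13→23, due 21, tardiness 2
Job 3: 23→34, due 12, tardiness 22
Job 1: 34→46, due 24, tardiness 22
Job 6: 46→60, due 17, tardiness 43
Late jobs: 4.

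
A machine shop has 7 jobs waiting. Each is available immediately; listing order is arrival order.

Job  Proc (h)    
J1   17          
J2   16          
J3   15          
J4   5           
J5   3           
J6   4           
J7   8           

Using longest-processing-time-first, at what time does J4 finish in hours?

61

LPT (decreasing processing time): J1 J2 J3 J7 J4 J6 J5.
J1: 0→17
J2: 17→33
J3: 33→48
J7: 48→56
J4: 56→61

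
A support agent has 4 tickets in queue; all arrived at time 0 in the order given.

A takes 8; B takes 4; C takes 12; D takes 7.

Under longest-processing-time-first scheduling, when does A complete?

20

LPT (decreasing processing time): C A D B.
C: 0→12
A: 12→20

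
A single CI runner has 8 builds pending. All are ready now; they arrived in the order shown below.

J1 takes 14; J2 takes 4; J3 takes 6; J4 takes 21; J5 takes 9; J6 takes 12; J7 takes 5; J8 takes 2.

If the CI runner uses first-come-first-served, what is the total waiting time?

292

FIFO (arrival order): J1 J2 J3 J4 J5 J6 J7 J8.
J1: waits 0, runs 0→14
J2: waits 14, runs 14→18
J3: waits 18, runs 18→24
J4: waits 24, runs 24→45
J5: waits 45, runs 45→54
J6: waits 54, runs 54→66
J7: waits 66, runs 66→71
J8: waits 71, runs 71→73
Sum = 0+14+18+24+45+54+66+71 = 292.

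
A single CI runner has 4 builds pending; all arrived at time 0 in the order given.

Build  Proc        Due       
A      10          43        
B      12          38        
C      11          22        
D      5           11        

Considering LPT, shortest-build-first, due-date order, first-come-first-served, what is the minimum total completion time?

84

LPT (decreasing processing time): B C A D.
B: 0→12
C: 12→23
A: 23→33
D: 33→38
Sum = 12+23+33+38 = 106.
SPT (increasing processing time): D A C B.
D: 0→5
A: 5→15
C: 15→26
B: 26→38
Sum = 5+15+26+38 = 84.
EDD (increasing due date): D C B A.
D: 0→5
C: 5→16
B: 16→28
A: 28→38
Sum = 5+16+28+38 = 87.
FIFO (arrival order): A B C D.
A: 0→10
B: 10→22
C: 22→33
D: 33→38
Sum = 10+22+33+38 = 103.
LPT 106, SPT 84, EDD 87, FIFO 103 → minimum 84.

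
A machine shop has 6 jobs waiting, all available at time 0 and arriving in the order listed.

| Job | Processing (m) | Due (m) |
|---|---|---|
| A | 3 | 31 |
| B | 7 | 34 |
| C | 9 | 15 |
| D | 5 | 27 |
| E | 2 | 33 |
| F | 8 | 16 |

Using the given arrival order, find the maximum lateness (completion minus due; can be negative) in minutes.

FIFO (arrival order): A B C D E F.
A: 0→3, due 31, lateness -28
B: 3→10, due 34, lateness -24
C: 10→19, due 15, lateness 4
D: 19→24, due 27, lateness -3
E: 24→26, due 33, lateness -7
F: 26→34, due 16, lateness 18
Maximum = 18.

18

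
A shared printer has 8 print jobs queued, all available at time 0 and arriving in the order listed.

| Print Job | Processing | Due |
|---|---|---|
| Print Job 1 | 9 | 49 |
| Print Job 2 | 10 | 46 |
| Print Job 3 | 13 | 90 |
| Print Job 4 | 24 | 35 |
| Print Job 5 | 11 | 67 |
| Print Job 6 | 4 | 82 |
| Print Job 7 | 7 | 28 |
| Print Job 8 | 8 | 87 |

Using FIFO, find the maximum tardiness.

50

FIFO (arrival order): Print Job 1 Print Job 2 Print Job 3 Print Job 4 Print Job 5 Print Job 6 Print Job 7 Print Job 8.
Print Job 1: 0→9, due 49, tardiness 0
Print Job 2: 9→19, due 46, tardiness 0
Print Job 3: 19→32, due 90, tardiness 0
Print Job 4: 32→56, due 35, tardiness 21
Print Job 5: 56→67, due 67, tardiness 0
Print Job 6: 67→71, due 82, tardiness 0
Print Job 7: 71→78, due 28, tardiness 50
Print Job 8: 78→86, due 87, tardiness 0
Maximum = 50.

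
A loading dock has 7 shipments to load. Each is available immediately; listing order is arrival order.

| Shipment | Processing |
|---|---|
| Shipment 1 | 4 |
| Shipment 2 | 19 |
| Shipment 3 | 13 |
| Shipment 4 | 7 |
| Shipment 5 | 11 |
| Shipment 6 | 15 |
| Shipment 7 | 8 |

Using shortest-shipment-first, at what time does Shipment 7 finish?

19

SPT (increasing processing time): Shipment 1 Shipment 4 Shipment 7 Shipment 5 Shipment 3 Shipment 6 Shipment 2.
Shipment 1: 0→4
Shipment 4: 4→11
Shipment 7: 11→19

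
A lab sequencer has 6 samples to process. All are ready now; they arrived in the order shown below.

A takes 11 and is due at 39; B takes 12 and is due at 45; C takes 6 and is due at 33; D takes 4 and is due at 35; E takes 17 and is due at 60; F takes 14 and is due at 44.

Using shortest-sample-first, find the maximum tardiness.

4

SPT (increasing processing time): D C A B F E.
D: 0→4, due 35, tardiness 0
C: 4→10, due 33, tardiness 0
A: 10→21, due 39, tardiness 0
B: 21→33, due 45, tardiness 0
F: 33→47, due 44, tardiness 3
E: 47→64, due 60, tardiness 4
Maximum = 4.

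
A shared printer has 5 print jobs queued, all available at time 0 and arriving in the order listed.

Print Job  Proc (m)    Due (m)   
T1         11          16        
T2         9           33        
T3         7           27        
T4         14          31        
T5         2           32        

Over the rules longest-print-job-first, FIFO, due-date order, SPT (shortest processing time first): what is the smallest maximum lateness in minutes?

LPT (decreasing processing time): T4 T1 T2 T3 T5.
T4: 0→14, due 31, lateness -17
T1: 14→25, due 16, lateness 9
T2: 25→34, due 33, lateness 1
T3: 34→41, due 27, lateness 14
T5: 41→43, due 32, lateness 11
Maximum = 14.
FIFO (arrival order): T1 T2 T3 T4 T5.
T1: 0→11, due 16, lateness -5
T2: 11→20, due 33, lateness -13
T3: 20→27, due 27, lateness 0
T4: 27→41, due 31, lateness 10
T5: 41→43, due 32, lateness 11
Maximum = 11.
EDD (increasing due date): T1 T3 T4 T5 T2.
T1: 0→11, due 16, lateness -5
T3: 11→18, due 27, lateness -9
T4: 18→32, due 31, lateness 1
T5: 32→34, due 32, lateness 2
T2: 34→43, due 33, lateness 10
Maximum = 10.
SPT (increasing processing time): T5 T3 T2 T1 T4.
T5: 0→2, due 32, lateness -30
T3: 2→9, due 27, lateness -18
T2: 9→18, due 33, lateness -15
T1: 18→29, due 16, lateness 13
T4: 29→43, due 31, lateness 12
Maximum = 13.
LPT 14, FIFO 11, EDD 10, SPT 13 → minimum 10.

10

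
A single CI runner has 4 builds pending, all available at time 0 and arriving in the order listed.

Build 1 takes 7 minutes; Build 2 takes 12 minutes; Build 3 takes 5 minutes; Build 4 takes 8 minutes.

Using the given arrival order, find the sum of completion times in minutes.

FIFO (arrival order): Build 1 Build 2 Build 3 Build 4.
Build 1: 0→7
Build 2: 7→19
Build 3: 19→24
Build 4: 24→32
Sum = 7+19+24+32 = 82.

82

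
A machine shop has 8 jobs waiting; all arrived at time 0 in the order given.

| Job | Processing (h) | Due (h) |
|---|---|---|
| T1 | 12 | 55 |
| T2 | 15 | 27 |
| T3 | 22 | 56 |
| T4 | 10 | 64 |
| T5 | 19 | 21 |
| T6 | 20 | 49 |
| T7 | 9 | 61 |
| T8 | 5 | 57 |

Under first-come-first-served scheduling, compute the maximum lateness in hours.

FIFO (arrival order): T1 T2 T3 T4 T5 T6 T7 T8.
T1: 0→12, due 55, lateness -43
T2: 12→27, due 27, lateness 0
T3: 27→49, due 56, lateness -7
T4: 49→59, due 64, lateness -5
T5: 59→78, due 21, lateness 57
T6: 78→98, due 49, lateness 49
T7: 98→107, due 61, lateness 46
T8: 107→112, due 57, lateness 55
Maximum = 57.

57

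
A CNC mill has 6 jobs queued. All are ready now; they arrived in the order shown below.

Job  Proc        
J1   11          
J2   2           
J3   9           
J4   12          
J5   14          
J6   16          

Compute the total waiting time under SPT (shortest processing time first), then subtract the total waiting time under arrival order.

SPT (increasing processing time): J2 J3 J1 J4 J5 J6.
J2: waits 0, runs 0→2
J3: waits 2, runs 2→11
J1: waits 11, runs 11→22
J4: waits 22, runs 22→34
J5: waits 34, runs 34→48
J6: waits 48, runs 48→64
Sum = 0+2+11+22+34+48 = 117.
FIFO (arrival order): J1 J2 J3 J4 J5 J6.
J1: waits 0, runs 0→11
J2: waits 11, runs 11→13
J3: waits 13, runs 13→22
J4: waits 22, runs 22→34
J5: waits 34, runs 34→48
J6: waits 48, runs 48→64
Sum = 0+11+13+22+34+48 = 128.
Difference = 117 − 128 = -11.

-11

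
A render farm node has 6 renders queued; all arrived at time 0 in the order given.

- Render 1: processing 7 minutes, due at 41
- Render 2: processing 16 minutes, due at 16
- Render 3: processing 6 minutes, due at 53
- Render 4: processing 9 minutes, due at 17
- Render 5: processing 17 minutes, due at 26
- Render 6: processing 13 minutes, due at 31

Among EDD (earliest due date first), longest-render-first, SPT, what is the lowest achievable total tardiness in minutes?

EDD (increasing due date): Render 2 Render 4 Render 5 Render 6 Render 1 Render 3.
Render 2: 0→16, due 16, tardiness 0
Render 4: 16→25, due 17, tardiness 8
Render 5: 25→42, due 26, tardiness 16
Render 6: 42→55, due 31, tardiness 24
Render 1: 55→62, due 41, tardiness 21
Render 3: 62→68, due 53, tardiness 15
Sum = 0+8+16+24+21+15 = 84.
LPT (decreasing processing time): Render 5 Render 2 Render 6 Render 4 Render 1 Render 3.
Render 5: 0→17, due 26, tardiness 0
Render 2: 17→33, due 16, tardiness 17
Render 6: 33→46, due 31, tardiness 15
Render 4: 46→55, due 17, tardiness 38
Render 1: 55→62, due 41, tardiness 21
Render 3: 62→68, due 53, tardiness 15
Sum = 0+17+15+38+21+15 = 106.
SPT (increasing processing time): Render 3 Render 1 Render 4 Render 6 Render 2 Render 5.
Render 3: 0→6, due 53, tardiness 0
Render 1: 6→13, due 41, tardiness 0
Render 4: 13→22, due 17, tardiness 5
Render 6: 22→35, due 31, tardiness 4
Render 2: 35→51, due 16, tardiness 35
Render 5: 51→68, due 26, tardiness 42
Sum = 0+0+5+4+35+42 = 86.
EDD 84, LPT 106, SPT 86 → minimum 84.

84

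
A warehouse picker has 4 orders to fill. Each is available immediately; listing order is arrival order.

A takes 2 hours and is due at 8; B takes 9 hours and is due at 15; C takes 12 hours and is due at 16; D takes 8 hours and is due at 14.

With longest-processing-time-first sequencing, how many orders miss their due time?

LPT (decreasing processing time): C B D A.
C: 0→12, due 16, tardiness 0
B: 12→21, due 15, tardiness 6
D: 21→29, due 14, tardiness 15
A: 29→31, due 8, tardiness 23
Late orders: 3.

3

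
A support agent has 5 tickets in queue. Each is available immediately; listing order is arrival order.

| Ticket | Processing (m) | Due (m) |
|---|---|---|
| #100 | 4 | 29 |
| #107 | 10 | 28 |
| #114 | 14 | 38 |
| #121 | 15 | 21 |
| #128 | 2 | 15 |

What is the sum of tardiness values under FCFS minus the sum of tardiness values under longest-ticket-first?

-3

FIFO (arrival order): #100 #107 #114 #121 #128.
#100: 0→4, due 29, tardiness 0
#107: 4→14, due 28, tardiness 0
#114: 14→28, due 38, tardiness 0
#121: 28→43, due 21, tardiness 22
#128: 43→45, due 15, tardiness 30
Sum = 0+0+0+22+30 = 52.
LPT (decreasing processing time): #121 #114 #107 #100 #128.
#121: 0→15, due 21, tardiness 0
#114: 15→29, due 38, tardiness 0
#107: 29→39, due 28, tardiness 11
#100: 39→43, due 29, tardiness 14
#128: 43→45, due 15, tardiness 30
Sum = 0+0+11+14+30 = 55.
Difference = 52 − 55 = -3.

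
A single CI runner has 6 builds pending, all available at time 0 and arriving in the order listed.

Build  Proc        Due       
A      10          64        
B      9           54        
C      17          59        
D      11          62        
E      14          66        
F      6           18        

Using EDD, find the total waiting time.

EDD (increasing due date): F B C D A E.
F: waits 0, runs 0→6
B: waits 6, runs 6→15
C: waits 15, runs 15→32
D: waits 32, runs 32→43
A: waits 43, runs 43→53
E: waits 53, runs 53→67
Sum = 0+6+15+32+43+53 = 149.

149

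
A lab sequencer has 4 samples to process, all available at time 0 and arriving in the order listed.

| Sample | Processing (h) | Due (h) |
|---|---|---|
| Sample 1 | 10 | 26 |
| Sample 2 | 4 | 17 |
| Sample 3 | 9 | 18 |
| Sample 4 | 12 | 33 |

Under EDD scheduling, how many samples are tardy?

EDD (increasing due date): Sample 2 Sample 3 Sample 1 Sample 4.
Sample 2: 0→4, due 17, tardiness 0
Sample 3: 4→13, due 18, tardiness 0
Sample 1: 13→23, due 26, tardiness 0
Sample 4: 23→35, due 33, tardiness 2
Late samples: 1.

1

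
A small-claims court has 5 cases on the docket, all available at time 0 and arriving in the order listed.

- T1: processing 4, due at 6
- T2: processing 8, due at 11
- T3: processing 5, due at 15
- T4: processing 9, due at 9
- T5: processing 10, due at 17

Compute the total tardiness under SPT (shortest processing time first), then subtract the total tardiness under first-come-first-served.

3

SPT (increasing processing time): T1 T3 T2 T4 T5.
T1: 0→4, due 6, tardiness 0
T3: 4→9, due 15, tardiness 0
T2: 9→17, due 11, tardiness 6
T4: 17→26, due 9, tardiness 17
T5: 26→36, due 17, tardiness 19
Sum = 0+0+6+17+19 = 42.
FIFO (arrival order): T1 T2 T3 T4 T5.
T1: 0→4, due 6, tardiness 0
T2: 4→12, due 11, tardiness 1
T3: 12→17, due 15, tardiness 2
T4: 17→26, due 9, tardiness 17
T5: 26→36, due 17, tardiness 19
Sum = 0+1+2+17+19 = 39.
Difference = 42 − 39 = 3.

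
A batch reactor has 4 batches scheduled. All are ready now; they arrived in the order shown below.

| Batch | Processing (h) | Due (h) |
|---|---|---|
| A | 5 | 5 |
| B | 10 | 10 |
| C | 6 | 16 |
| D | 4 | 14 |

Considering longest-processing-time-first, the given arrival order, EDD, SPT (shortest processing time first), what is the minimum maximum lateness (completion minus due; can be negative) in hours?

LPT (decreasing processing time): B C A D.
B: 0→10, due 10, lateness 0
C: 10→16, due 16, lateness 0
A: 16→21, due 5, lateness 16
D: 21→25, due 14, lateness 11
Maximum = 16.
FIFO (arrival order): A B C D.
A: 0→5, due 5, lateness 0
B: 5→15, due 10, lateness 5
C: 15→21, due 16, lateness 5
D: 21→25, due 14, lateness 11
Maximum = 11.
EDD (increasing due date): A B D C.
A: 0→5, due 5, lateness 0
B: 5→15, due 10, lateness 5
D: 15→19, due 14, lateness 5
C: 19→25, due 16, lateness 9
Maximum = 9.
SPT (increasing processing time): D A C B.
D: 0→4, due 14, lateness -10
A: 4→9, due 5, lateness 4
C: 9→15, due 16, lateness -1
B: 15→25, due 10, lateness 15
Maximum = 15.
LPT 16, FIFO 11, EDD 9, SPT 15 → minimum 9.

9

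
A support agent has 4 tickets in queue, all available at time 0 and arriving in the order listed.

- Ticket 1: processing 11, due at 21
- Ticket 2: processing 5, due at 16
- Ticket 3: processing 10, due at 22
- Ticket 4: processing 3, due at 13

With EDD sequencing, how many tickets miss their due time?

1

EDD (increasing due date): Ticket 4 Ticket 2 Ticket 1 Ticket 3.
Ticket 4: 0→3, due 13, tardiness 0
Ticket 2: 3→8, due 16, tardiness 0
Ticket 1: 8→19, due 21, tardiness 0
Ticket 3: 19→29, due 22, tardiness 7
Late tickets: 1.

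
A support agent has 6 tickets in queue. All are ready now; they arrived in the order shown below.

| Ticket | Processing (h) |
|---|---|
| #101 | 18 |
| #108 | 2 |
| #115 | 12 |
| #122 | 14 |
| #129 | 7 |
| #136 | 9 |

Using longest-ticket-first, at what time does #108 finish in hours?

62

LPT (decreasing processing time): #101 #122 #115 #136 #129 #108.
#101: 0→18
#122: 18→32
#115: 32→44
#136: 44→53
#129: 53→60
#108: 60→62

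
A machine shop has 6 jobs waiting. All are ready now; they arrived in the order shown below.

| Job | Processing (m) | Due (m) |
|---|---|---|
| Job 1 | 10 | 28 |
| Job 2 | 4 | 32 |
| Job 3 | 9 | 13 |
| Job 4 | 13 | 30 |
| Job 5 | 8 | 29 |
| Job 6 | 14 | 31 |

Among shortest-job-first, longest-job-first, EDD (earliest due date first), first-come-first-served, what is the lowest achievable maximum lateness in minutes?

26

SPT (increasing processing time): Job 2 Job 5 Job 3 Job 1 Job 4 Job 6.
Job 2: 0→4, due 32, lateness -28
Job 5: 4→12, due 29, lateness -17
Job 3: 12→21, due 13, lateness 8
Job 1: 21→31, due 28, lateness 3
Job 4: 31→44, due 30, lateness 14
Job 6: 44→58, due 31, lateness 27
Maximum = 27.
LPT (decreasing processing time): Job 6 Job 4 Job 1 Job 3 Job 5 Job 2.
Job 6: 0→14, due 31, lateness -17
Job 4: 14→27, due 30, lateness -3
Job 1: 27→37, due 28, lateness 9
Job 3: 37→46, due 13, lateness 33
Job 5: 46→54, due 29, lateness 25
Job 2: 54→58, due 32, lateness 26
Maximum = 33.
EDD (increasing due date): Job 3 Job 1 Job 5 Job 4 Job 6 Job 2.
Job 3: 0→9, due 13, lateness -4
Job 1: 9→19, due 28, lateness -9
Job 5: 19→27, due 29, lateness -2
Job 4: 27→40, due 30, lateness 10
Job 6: 40→54, due 31, lateness 23
Job 2: 54→58, due 32, lateness 26
Maximum = 26.
FIFO (arrival order): Job 1 Job 2 Job 3 Job 4 Job 5 Job 6.
Job 1: 0→10, due 28, lateness -18
Job 2: 10→14, due 32, lateness -18
Job 3: 14→23, due 13, lateness 10
Job 4: 23→36, due 30, lateness 6
Job 5: 36→44, due 29, lateness 15
Job 6: 44→58, due 31, lateness 27
Maximum = 27.
SPT 27, LPT 33, EDD 26, FIFO 27 → minimum 26.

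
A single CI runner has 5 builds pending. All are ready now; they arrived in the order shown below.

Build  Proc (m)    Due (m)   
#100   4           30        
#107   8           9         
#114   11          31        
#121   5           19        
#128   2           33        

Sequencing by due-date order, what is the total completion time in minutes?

EDD (increasing due date): #107 #121 #100 #114 #128.
#107: 0→8
#121: 8→13
#100: 13→17
#114: 17→28
#128: 28→30
Sum = 8+13+17+28+30 = 96.

96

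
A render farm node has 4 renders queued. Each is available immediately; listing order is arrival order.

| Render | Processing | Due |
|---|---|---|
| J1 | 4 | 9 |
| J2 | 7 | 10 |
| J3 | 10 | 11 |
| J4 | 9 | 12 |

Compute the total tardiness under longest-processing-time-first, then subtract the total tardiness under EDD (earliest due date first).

15

LPT (decreasing processing time): J3 J4 J2 J1.
J3: 0→10, due 11, tardiness 0
J4: 10→19, due 12, tardiness 7
J2: 19→26, due 10, tardiness 16
J1: 26→30, due 9, tardiness 21
Sum = 0+7+16+21 = 44.
EDD (increasing due date): J1 J2 J3 J4.
J1: 0→4, due 9, tardiness 0
J2: 4→11, due 10, tardiness 1
J3: 11→21, due 11, tardiness 10
J4: 21→30, due 12, tardiness 18
Sum = 0+1+10+18 = 29.
Difference = 44 − 29 = 15.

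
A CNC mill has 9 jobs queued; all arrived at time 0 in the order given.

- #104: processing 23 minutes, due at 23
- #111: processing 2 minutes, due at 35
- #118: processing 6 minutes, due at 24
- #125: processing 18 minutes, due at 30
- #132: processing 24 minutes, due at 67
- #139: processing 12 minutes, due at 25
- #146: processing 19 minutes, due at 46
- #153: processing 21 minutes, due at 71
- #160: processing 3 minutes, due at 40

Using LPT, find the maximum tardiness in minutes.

99

LPT (decreasing processing time): #132 #104 #153 #146 #125 #139 #118 #160 #111.
#132: 0→24, due 67, tardiness 0
#104: 24→47, due 23, tardiness 24
#153: 47→68, due 71, tardiness 0
#146: 68→87, due 46, tardiness 41
#125: 87→105, due 30, tardiness 75
#139: 105→117, due 25, tardiness 92
#118: 117→123, due 24, tardiness 99
#160: 123→126, due 40, tardiness 86
#111: 126→128, due 35, tardiness 93
Maximum = 99.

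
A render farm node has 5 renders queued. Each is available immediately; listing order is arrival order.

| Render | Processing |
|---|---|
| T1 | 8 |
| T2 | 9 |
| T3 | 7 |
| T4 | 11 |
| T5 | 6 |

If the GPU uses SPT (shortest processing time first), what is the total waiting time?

SPT (increasing processing time): T5 T3 T1 T2 T4.
T5: waits 0, runs 0→6
T3: waits 6, runs 6→13
T1: waits 13, runs 13→21
T2: waits 21, runs 21→30
T4: waits 30, runs 30→41
Sum = 0+6+13+21+30 = 70.

70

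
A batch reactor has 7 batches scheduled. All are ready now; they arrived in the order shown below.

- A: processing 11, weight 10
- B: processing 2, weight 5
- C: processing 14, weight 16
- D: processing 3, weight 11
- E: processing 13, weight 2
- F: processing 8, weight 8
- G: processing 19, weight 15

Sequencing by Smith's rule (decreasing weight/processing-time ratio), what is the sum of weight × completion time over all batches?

WSPT (decreasing weight/processing-time ratio): D B C F A G E.
D: finishes 3, weight 11, w·C = 33
B: finishes 5, weight 5, w·C = 25
C: finishes 19, weight 16, w·C = 304
F: finishes 27, weight 8, w·C = 216
A: finishes 38, weight 10, w·C = 380
G: finishes 57, weight 15, w·C = 855
E: finishes 70, weight 2, w·C = 140
Sum = 33+25+304+216+380+855+140 = 1953.

1953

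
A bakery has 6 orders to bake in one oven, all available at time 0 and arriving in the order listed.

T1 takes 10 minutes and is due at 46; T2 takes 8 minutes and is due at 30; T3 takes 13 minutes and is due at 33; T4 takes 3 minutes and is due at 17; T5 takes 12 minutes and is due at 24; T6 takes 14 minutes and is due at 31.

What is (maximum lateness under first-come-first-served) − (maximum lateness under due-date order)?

FIFO (arrival order): T1 T2 T3 T4 T5 T6.
T1: 0→10, due 46, lateness -36
T2: 10→18, due 30, lateness -12
T3: 18→31, due 33, lateness -2
T4: 31→34, due 17, lateness 17
T5: 34→46, due 24, lateness 22
T6: 46→60, due 31, lateness 29
Maximum = 29.
EDD (increasing due date): T4 T5 T2 T6 T3 T1.
T4: 0→3, due 17, lateness -14
T5: 3→15, due 24, lateness -9
T2: 15→23, due 30, lateness -7
T6: 23→37, due 31, lateness 6
T3: 37→50, due 33, lateness 17
T1: 50→60, due 46, lateness 14
Maximum = 17.
Difference = 29 − 17 = 12.

12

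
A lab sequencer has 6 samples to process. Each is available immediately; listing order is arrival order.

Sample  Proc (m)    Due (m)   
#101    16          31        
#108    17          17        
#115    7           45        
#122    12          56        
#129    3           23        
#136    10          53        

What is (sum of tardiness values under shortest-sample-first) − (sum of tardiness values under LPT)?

2

SPT (increasing processing time): #129 #115 #136 #122 #101 #108.
#129: 0→3, due 23, tardiness 0
#115: 3→10, due 45, tardiness 0
#136: 10→20, due 53, tardiness 0
#122: 20→32, due 56, tardiness 0
#101: 32→48, due 31, tardiness 17
#108: 48→65, due 17, tardiness 48
Sum = 0+0+0+0+17+48 = 65.
LPT (decreasing processing time): #108 #101 #122 #136 #115 #129.
#108: 0→17, due 17, tardiness 0
#101: 17→33, due 31, tardiness 2
#122: 33→45, due 56, tardiness 0
#136: 45→55, due 53, tardiness 2
#115: 55→62, due 45, tardiness 17
#129: 62→65, due 23, tardiness 42
Sum = 0+2+0+2+17+42 = 63.
Difference = 65 − 63 = 2.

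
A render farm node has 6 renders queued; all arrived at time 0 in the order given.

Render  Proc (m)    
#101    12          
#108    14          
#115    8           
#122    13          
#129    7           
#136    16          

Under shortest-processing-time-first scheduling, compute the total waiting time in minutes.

143

SPT (increasing processing time): #129 #115 #101 #122 #108 #136.
#129: waits 0, runs 0→7
#115: waits 7, runs 7→15
#101: waits 15, runs 15→27
#122: waits 27, runs 27→40
#108: waits 40, runs 40→54
#136: waits 54, runs 54→70
Sum = 0+7+15+27+40+54 = 143.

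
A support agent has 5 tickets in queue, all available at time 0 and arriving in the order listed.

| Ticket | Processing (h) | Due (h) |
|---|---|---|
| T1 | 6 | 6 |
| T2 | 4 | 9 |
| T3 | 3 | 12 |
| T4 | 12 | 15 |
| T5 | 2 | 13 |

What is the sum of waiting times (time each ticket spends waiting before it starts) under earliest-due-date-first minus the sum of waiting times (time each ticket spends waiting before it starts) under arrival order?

EDD (increasing due date): T1 T2 T3 T5 T4.
T1: waits 0, runs 0→6
T2: waits 6, runs 6→10
T3: waits 10, runs 10→13
T5: waits 13, runs 13→15
T4: waits 15, runs 15→27
Sum = 0+6+10+13+15 = 44.
FIFO (arrival order): T1 T2 T3 T4 T5.
T1: waits 0, runs 0→6
T2: waits 6, runs 6→10
T3: waits 10, runs 10→13
T4: waits 13, runs 13→25
T5: waits 25, runs 25→27
Sum = 0+6+10+13+25 = 54.
Difference = 44 − 54 = -10.

-10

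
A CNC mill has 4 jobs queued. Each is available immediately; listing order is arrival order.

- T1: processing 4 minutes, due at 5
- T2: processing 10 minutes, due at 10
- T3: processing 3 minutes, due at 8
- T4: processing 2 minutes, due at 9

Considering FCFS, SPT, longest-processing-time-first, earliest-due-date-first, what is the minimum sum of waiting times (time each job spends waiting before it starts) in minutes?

FIFO (arrival order): T1 T2 T3 T4.
T1: waits 0, runs 0→4
T2: waits 4, runs 4→14
T3: waits 14, runs 14→17
T4: waits 17, runs 17→19
Sum = 0+4+14+17 = 35.
SPT (increasing processing time): T4 T3 T1 T2.
T4: waits 0, runs 0→2
T3: waits 2, runs 2→5
T1: waits 5, runs 5→9
T2: waits 9, runs 9→19
Sum = 0+2+5+9 = 16.
LPT (decreasing processing time): T2 T1 T3 T4.
T2: waits 0, runs 0→10
T1: waits 10, runs 10→14
T3: waits 14, runs 14→17
T4: waits 17, runs 17→19
Sum = 0+10+14+17 = 41.
EDD (increasing due date): T1 T3 T4 T2.
T1: waits 0, runs 0→4
T3: waits 4, runs 4→7
T4: waits 7, runs 7→9
T2: waits 9, runs 9→19
Sum = 0+4+7+9 = 20.
FIFO 35, SPT 16, LPT 41, EDD 20 → minimum 16.

16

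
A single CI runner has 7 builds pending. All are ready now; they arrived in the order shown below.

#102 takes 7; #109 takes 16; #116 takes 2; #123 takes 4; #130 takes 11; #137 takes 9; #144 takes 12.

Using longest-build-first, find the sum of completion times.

LPT (decreasing processing time): #109 #144 #130 #137 #102 #123 #116.
#109: 0→16
#144: 16→28
#130: 28→39
#137: 39→48
#102: 48→55
#123: 55→59
#116: 59→61
Sum = 16+28+39+48+55+59+61 = 306.

306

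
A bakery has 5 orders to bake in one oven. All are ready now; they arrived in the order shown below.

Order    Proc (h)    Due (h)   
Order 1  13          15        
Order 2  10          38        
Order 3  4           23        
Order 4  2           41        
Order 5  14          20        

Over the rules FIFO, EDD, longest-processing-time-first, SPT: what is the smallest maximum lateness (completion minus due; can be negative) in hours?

FIFO (arrival order): Order 1 Order 2 Order 3 Order 4 Order 5.
Order 1: 0→13, due 15, lateness -2
Order 2: 13→23, due 38, lateness -15
Order 3: 23→27, due 23, lateness 4
Order 4: 27→29, due 41, lateness -12
Order 5: 29→43, due 20, lateness 23
Maximum = 23.
EDD (increasing due date): Order 1 Order 5 Order 3 Order 2 Order 4.
Order 1: 0→13, due 15, lateness -2
Order 5: 13→27, due 20, lateness 7
Order 3: 27→31, due 23, lateness 8
Order 2: 31→41, due 38, lateness 3
Order 4: 41→43, due 41, lateness 2
Maximum = 8.
LPT (decreasing processing time): Order 5 Order 1 Order 2 Order 3 Order 4.
Order 5: 0→14, due 20, lateness -6
Order 1: 14→27, due 15, lateness 12
Order 2: 27→37, due 38, lateness -1
Order 3: 37→41, due 23, lateness 18
Order 4: 41→43, due 41, lateness 2
Maximum = 18.
SPT (increasing processing time): Order 4 Order 3 Order 2 Order 1 Order 5.
Order 4: 0→2, due 41, lateness -39
Order 3: 2→6, due 23, lateness -17
Order 2: 6→16, due 38, lateness -22
Order 1: 16→29, due 15, lateness 14
Order 5: 29→43, due 20, lateness 23
Maximum = 23.
FIFO 23, EDD 8, LPT 18, SPT 23 → minimum 8.

8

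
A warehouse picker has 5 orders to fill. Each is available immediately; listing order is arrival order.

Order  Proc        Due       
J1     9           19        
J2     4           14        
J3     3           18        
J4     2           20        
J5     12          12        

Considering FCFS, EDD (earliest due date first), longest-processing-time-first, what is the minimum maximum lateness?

FIFO (arrival order): J1 J2 J3 J4 J5.
J1: 0→9, due 19, lateness -10
J2: 9→13, due 14, lateness -1
J3: 13→16, due 18, lateness -2
J4: 16→18, due 20, lateness -2
J5: 18→30, due 12, lateness 18
Maximum = 18.
EDD (increasing due date): J5 J2 J3 J1 J4.
J5: 0→12, due 12, lateness 0
J2: 12→16, due 14, lateness 2
J3: 16→19, due 18, lateness 1
J1: 19→28, due 19, lateness 9
J4: 28→30, due 20, lateness 10
Maximum = 10.
LPT (decreasing processing time): J5 J1 J2 J3 J4.
J5: 0→12, due 12, lateness 0
J1: 12→21, due 19, lateness 2
J2: 21→25, due 14, lateness 11
J3: 25→28, due 18, lateness 10
J4: 28→30, due 20, lateness 10
Maximum = 11.
FIFO 18, EDD 10, LPT 11 → minimum 10.

10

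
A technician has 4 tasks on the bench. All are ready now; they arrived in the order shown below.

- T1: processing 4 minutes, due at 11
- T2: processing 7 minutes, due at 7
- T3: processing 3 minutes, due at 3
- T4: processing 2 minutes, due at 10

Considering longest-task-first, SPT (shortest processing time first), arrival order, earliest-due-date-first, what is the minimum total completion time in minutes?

LPT (decreasing processing time): T2 T1 T3 T4.
T2: 0→7
T1: 7→11
T3: 11→14
T4: 14→16
Sum = 7+11+14+16 = 48.
SPT (increasing processing time): T4 T3 T1 T2.
T4: 0→2
T3: 2→5
T1: 5→9
T2: 9→16
Sum = 2+5+9+16 = 32.
FIFO (arrival order): T1 T2 T3 T4.
T1: 0→4
T2: 4→11
T3: 11→14
T4: 14→16
Sum = 4+11+14+16 = 45.
EDD (increasing due date): T3 T2 T4 T1.
T3: 0→3
T2: 3→10
T4: 10→12
T1: 12→16
Sum = 3+10+12+16 = 41.
LPT 48, SPT 32, FIFO 45, EDD 41 → minimum 32.

32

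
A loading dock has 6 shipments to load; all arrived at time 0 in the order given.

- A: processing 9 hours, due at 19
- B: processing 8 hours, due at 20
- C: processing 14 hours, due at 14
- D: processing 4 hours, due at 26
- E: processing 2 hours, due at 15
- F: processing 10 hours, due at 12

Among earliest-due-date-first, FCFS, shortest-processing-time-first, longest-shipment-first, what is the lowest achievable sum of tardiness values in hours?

EDD (increasing due date): F C E A B D.
F: 0→10, due 12, tardiness 0
C: 10→24, due 14, tardiness 10
E: 24→26, due 15, tardiness 11
A: 26→35, due 19, tardiness 16
B: 35→43, due 20, tardiness 23
D: 43→47, due 26, tardiness 21
Sum = 0+10+11+16+23+21 = 81.
FIFO (arrival order): A B C D E F.
A: 0→9, due 19, tardiness 0
B: 9→17, due 20, tardiness 0
C: 17→31, due 14, tardiness 17
D: 31→35, due 26, tardiness 9
E: 35→37, due 15, tardiness 22
F: 37→47, due 12, tardiness 35
Sum = 0+0+17+9+22+35 = 83.
SPT (increasing processing time): E D B A F C.
E: 0→2, due 15, tardiness 0
D: 2→6, due 26, tardiness 0
B: 6→14, due 20, tardiness 0
A: 14→23, due 19, tardiness 4
F: 23→33, due 12, tardiness 21
C: 33→47, due 14, tardiness 33
Sum = 0+0+0+4+21+33 = 58.
LPT (decreasing processing time): C F A B D E.
C: 0→14, due 14, tardiness 0
F: 14→24, due 12, tardiness 12
A: 24→33, due 19, tardiness 14
B: 33→41, due 20, tardiness 21
D: 41→45, due 26, tardiness 19
E: 45→47, due 15, tardiness 32
Sum = 0+12+14+21+19+32 = 98.
EDD 81, FIFO 83, SPT 58, LPT 98 → minimum 58.

58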